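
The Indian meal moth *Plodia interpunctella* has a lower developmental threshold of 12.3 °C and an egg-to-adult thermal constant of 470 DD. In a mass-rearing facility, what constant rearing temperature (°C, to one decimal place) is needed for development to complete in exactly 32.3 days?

Required daily accumulation = 470 / 32.3 = 14.551 DD/day.
T = T_base + 14.551 = 12.3 + 14.551 = 26.851 ≈ 26.9 °C.

26.9 °C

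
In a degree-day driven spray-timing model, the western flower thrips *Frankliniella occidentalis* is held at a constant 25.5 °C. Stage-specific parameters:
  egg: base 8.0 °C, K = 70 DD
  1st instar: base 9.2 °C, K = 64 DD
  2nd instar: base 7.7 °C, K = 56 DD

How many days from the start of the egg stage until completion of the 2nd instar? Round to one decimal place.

11.1 days

egg: 70 / (25.5 − 8.0) = 70 / 17.5 = 4.000 d.
1st instar: 64 / (25.5 − 9.2) = 64 / 16.3 = 3.926 d.
2nd instar: 56 / (25.5 − 7.7) = 56 / 17.8 = 3.146 d.
Sum = 11.072 ≈ 11.1 days.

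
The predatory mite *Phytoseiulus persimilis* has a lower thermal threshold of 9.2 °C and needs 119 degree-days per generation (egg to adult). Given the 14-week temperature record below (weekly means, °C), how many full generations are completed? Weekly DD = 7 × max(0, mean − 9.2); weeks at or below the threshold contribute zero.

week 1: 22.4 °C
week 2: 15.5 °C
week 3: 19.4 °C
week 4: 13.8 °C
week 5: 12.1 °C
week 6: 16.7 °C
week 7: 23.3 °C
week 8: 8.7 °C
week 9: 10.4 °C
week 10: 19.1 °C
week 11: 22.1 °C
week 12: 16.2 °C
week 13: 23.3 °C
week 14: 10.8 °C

6 generations

Weekly DD (7 × max(0, T̄ − 9.2)): 92.4, 44.1, 71.4, 32.2, 20.3, 52.5, 98.7, 0.0, 8.4, 69.3, 90.3, 49.0, 98.7, 11.2.
Season total = 738.5 DD.
Complete generations = ⌊738.5 / 119⌋ = 6.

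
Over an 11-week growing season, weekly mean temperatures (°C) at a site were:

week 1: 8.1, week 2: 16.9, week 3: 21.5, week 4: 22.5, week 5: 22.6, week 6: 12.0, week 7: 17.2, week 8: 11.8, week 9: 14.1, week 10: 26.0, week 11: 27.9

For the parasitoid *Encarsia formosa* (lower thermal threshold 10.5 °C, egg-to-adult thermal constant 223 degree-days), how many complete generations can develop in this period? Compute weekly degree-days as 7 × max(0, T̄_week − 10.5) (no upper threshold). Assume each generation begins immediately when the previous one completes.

Weekly DD (7 × max(0, T̄ − 10.5)): 0.0, 44.8, 77.0, 84.0, 84.7, 10.5, 46.9, 9.1, 25.2, 108.5, 121.8.
Season total = 612.5 DD.
Complete generations = ⌊612.5 / 223⌋ = 2.

2 generations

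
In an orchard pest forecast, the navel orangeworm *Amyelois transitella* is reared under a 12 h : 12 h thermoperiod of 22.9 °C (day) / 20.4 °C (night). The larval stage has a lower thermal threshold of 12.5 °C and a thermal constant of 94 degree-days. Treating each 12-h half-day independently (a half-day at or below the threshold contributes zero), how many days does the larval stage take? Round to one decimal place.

10.3 days

Day half: max(0, 22.9 − 12.5) × 0.5 = 10.4 × 0.5 = 5.20 DD.
Night half: max(0, 20.4 − 12.5) × 0.5 = 7.9 × 0.5 = 3.95 DD.
Per 24 h: 9.15 DD/day.
Duration = 94 / 9.15 = 10.273 ≈ 10.3 days.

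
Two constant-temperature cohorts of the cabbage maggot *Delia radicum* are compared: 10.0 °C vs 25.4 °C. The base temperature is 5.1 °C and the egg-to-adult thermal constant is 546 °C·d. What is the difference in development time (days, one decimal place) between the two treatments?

84.5 days

At 10.0 °C: 546 / (10.0 − 5.1) = 546 / 4.9 = 111.429 d.
At 25.4 °C: 546 / (25.4 − 5.1) = 546 / 20.3 = 26.897 d.
Difference = |111.429 − 26.897| = 84.532 ≈ 84.5 days.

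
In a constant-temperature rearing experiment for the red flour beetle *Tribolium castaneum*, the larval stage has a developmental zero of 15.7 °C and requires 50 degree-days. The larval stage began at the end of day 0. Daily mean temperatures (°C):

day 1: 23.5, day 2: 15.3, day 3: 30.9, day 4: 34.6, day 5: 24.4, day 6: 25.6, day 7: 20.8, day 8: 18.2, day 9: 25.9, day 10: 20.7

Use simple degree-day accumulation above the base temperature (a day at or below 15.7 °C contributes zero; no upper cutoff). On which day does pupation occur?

day 5

Daily DD above 15.7 °C: 7.8, 0.0, 15.2, 18.9, 8.7, 9.9, 5.1, 2.5, 10.2, 5.0.
Cumulative: 7.8, 7.8, 23.0, 41.9, 50.6, 60.5, 65.6, 68.1, 78.3, 83.3.
The total first reaches 50 DD on day 5.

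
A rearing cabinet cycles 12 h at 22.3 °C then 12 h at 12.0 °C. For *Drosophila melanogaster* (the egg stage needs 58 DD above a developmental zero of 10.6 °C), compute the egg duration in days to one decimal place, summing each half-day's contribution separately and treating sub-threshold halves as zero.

8.9 days

Day half: max(0, 22.3 − 10.6) × 0.5 = 11.7 × 0.5 = 5.85 DD.
Night half: max(0, 12.0 − 10.6) × 0.5 = 1.4 × 0.5 = 0.70 DD.
Per 24 h: 6.55 DD/day.
Duration = 58 / 6.55 = 8.855 ≈ 8.9 days.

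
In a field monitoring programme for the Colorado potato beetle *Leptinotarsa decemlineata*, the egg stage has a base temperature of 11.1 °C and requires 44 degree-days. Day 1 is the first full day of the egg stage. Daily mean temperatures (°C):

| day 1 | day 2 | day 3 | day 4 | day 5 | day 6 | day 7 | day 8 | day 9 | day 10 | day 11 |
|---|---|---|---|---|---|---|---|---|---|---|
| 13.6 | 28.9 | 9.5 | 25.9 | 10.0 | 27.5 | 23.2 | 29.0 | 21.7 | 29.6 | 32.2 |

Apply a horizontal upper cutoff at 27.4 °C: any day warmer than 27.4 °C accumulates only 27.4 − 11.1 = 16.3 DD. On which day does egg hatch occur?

Daily DD above 11.1 °C (capped at 16.3): 2.5, 16.3, 0.0, 14.8, 0.0, 16.3, 12.1, 16.3, 10.6, 16.3, 16.3.
Cumulative: 2.5, 18.8, 18.8, 33.6, 33.6, 49.9, 62.0, 78.3, 88.9, 105.2, 121.5.
The total first reaches 44 DD on day 6.

day 6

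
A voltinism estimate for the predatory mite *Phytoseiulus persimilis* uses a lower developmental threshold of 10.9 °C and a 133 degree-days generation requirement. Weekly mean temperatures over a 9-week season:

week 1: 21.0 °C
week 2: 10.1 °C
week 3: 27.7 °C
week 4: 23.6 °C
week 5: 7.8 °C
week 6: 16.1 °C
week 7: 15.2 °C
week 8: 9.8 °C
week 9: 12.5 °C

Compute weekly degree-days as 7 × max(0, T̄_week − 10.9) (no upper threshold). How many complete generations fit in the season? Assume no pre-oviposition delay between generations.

Weekly DD (7 × max(0, T̄ − 10.9)): 70.7, 0.0, 117.6, 88.9, 0.0, 36.4, 30.1, 0.0, 11.2.
Season total = 354.9 DD.
Complete generations = ⌊354.9 / 133⌋ = 2.

2 generations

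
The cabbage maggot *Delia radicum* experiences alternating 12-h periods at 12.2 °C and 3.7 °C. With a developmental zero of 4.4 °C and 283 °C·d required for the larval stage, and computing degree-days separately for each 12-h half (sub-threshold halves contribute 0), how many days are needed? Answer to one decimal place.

72.6 days

Day half: max(0, 12.2 − 4.4) × 0.5 = 7.8 × 0.5 = 3.90 DD.
Night half: max(0, 3.7 − 4.4) × 0.5 = 0.0 × 0.5 = 0.00 DD.
Per 24 h: 3.90 DD/day.
Duration = 283 / 3.90 = 72.564 ≈ 72.6 days.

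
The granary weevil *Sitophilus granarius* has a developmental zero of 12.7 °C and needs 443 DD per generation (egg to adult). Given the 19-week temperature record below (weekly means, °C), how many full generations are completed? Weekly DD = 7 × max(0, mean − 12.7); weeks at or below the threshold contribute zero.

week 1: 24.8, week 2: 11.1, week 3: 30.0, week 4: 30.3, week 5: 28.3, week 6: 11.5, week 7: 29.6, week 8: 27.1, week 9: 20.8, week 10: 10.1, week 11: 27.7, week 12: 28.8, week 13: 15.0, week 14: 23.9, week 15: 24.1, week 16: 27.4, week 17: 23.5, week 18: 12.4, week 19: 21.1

Weekly DD (7 × max(0, T̄ − 12.7)): 84.7, 0.0, 121.1, 123.2, 109.2, 0.0, 118.3, 100.8, 56.7, 0.0, 105.0, 112.7, 16.1, 78.4, 79.8, 102.9, 75.6, 0.0, 58.8.
Season total = 1343.3 DD.
Complete generations = ⌊1343.3 / 443⌋ = 3.

3 generations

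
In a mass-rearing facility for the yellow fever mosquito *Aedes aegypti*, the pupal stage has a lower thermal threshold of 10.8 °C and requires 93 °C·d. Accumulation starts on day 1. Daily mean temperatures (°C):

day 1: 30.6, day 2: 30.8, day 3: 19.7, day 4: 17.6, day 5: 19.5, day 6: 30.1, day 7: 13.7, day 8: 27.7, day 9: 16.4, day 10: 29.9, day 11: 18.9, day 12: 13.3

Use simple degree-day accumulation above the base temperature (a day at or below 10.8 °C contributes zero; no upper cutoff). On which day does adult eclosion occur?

day 8

Daily DD above 10.8 °C: 19.8, 20.0, 8.9, 6.8, 8.7, 19.3, 2.9, 16.9, 5.6, 19.1, 8.1, 2.5.
Cumulative: 19.8, 39.8, 48.7, 55.5, 64.2, 83.5, 86.4, 103.3, 108.9, 128.0, 136.1, 138.6.
The total first reaches 93 DD on day 8.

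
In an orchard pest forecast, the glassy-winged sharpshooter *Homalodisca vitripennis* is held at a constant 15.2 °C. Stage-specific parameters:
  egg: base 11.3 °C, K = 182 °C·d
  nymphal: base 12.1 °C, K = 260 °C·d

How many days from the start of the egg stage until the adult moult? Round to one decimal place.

130.5 days

egg: 182 / (15.2 − 11.3) = 182 / 3.9 = 46.667 d.
nymphal: 260 / (15.2 − 12.1) = 260 / 3.1 = 83.871 d.
Sum = 130.538 ≈ 130.5 days.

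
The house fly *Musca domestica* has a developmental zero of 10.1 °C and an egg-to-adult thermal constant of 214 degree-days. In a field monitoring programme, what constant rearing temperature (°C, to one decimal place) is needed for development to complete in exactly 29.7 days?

Required daily accumulation = 214 / 29.7 = 7.205 DD/day.
T = T_base + 7.205 = 10.1 + 7.205 = 17.305 ≈ 17.3 °C.

17.3 °C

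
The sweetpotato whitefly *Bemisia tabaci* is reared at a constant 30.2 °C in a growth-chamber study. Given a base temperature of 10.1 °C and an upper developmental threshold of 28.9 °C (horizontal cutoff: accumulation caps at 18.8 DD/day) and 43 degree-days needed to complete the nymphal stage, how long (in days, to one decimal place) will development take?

2.3 days

Temperature 30.2 °C exceeds the upper threshold, so daily accumulation caps at 28.9 − 10.1 = 18.8 DD/day.
Duration = 43 / 18.8 = 2.287 ≈ 2.3 days.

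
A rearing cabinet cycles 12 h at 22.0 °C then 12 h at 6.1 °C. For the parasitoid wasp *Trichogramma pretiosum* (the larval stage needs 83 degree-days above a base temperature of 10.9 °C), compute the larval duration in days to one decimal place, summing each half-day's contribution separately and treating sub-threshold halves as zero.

15.0 days

Day half: max(0, 22.0 − 10.9) × 0.5 = 11.1 × 0.5 = 5.55 DD.
Night half: max(0, 6.1 − 10.9) × 0.5 = 0.0 × 0.5 = 0.00 DD.
Per 24 h: 5.55 DD/day.
Duration = 83 / 5.55 = 14.955 ≈ 15.0 days.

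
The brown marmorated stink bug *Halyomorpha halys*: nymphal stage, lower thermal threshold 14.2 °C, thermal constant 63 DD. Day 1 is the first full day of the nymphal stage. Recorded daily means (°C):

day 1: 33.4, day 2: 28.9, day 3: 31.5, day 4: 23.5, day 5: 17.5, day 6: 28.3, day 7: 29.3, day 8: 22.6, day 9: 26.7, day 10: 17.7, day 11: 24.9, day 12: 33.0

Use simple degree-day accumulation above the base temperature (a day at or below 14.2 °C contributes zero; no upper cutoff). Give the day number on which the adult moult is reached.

Daily DD above 14.2 °C: 19.2, 14.7, 17.3, 9.3, 3.3, 14.1, 15.1, 8.4, 12.5, 3.5, 10.7, 18.8.
Cumulative: 19.2, 33.9, 51.2, 60.5, 63.8, 77.9, 93.0, 101.4, 113.9, 117.4, 128.1, 146.9.
The total first reaches 63 DD on day 5.

day 5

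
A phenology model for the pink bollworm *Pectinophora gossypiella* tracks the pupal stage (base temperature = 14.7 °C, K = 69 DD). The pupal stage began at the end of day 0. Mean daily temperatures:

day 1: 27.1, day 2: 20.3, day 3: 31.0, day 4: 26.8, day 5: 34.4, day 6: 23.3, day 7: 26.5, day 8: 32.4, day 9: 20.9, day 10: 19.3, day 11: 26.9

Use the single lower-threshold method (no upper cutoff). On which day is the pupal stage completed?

day 6

Daily DD above 14.7 °C: 12.4, 5.6, 16.3, 12.1, 19.7, 8.6, 11.8, 17.7, 6.2, 4.6, 12.2.
Cumulative: 12.4, 18.0, 34.3, 46.4, 66.1, 74.7, 86.5, 104.2, 110.4, 115.0, 127.2.
The total first reaches 69 DD on day 6.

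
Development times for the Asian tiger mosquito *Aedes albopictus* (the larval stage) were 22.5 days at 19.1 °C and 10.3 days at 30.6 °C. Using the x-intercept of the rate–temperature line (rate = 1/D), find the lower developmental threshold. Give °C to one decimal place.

Linear rate model ⇒ the product D·(T − T_b) is constant across temperatures.
22.5·(19.1 − T_b) = 10.3·(30.6 − T_b)
T_b = (22.5·19.1 − 10.3·30.6) / (22.5 − 10.3) = 114.57 / 12.2 = 9.391 °C ≈ 9.4 °C.

9.4 °C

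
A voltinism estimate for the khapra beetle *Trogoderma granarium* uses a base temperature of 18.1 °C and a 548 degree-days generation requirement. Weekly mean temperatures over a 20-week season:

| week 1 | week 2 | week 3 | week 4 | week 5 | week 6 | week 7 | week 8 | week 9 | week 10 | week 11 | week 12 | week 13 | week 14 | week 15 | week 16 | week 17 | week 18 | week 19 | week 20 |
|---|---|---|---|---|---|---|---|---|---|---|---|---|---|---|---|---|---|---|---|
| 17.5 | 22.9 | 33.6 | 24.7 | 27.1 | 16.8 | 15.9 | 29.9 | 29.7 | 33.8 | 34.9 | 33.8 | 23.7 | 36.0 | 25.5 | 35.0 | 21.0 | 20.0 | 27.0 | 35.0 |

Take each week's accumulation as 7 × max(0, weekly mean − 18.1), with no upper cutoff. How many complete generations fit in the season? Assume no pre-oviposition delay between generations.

Weekly DD (7 × max(0, T̄ − 18.1)): 0.0, 33.6, 108.5, 46.2, 63.0, 0.0, 0.0, 82.6, 81.2, 109.9, 117.6, 109.9, 39.2, 125.3, 51.8, 118.3, 20.3, 13.3, 62.3, 118.3.
Season total = 1301.3 DD.
Complete generations = ⌊1301.3 / 548⌋ = 2.

2 generations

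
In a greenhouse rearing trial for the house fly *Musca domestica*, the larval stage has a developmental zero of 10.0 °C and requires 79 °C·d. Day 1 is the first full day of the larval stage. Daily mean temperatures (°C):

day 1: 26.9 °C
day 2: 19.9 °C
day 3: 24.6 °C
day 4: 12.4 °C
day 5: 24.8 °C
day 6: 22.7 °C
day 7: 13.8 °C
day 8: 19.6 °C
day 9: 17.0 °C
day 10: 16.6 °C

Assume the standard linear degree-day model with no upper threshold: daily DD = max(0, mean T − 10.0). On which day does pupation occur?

Daily DD above 10.0 °C: 16.9, 9.9, 14.6, 2.4, 14.8, 12.7, 3.8, 9.6, 7.0, 6.6.
Cumulative: 16.9, 26.8, 41.4, 43.8, 58.6, 71.3, 75.1, 84.7, 91.7, 98.3.
The total first reaches 79 DD on day 8.

day 8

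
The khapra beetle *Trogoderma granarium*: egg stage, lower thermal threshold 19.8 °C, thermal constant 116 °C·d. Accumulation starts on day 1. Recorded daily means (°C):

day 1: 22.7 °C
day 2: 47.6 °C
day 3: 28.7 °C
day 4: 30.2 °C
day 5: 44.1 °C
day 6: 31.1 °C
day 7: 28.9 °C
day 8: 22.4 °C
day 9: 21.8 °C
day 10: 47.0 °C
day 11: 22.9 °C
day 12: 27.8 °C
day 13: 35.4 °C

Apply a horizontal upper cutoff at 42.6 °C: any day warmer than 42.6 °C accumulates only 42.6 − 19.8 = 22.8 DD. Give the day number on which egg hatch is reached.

day 11

Daily DD above 19.8 °C (capped at 22.8): 2.9, 22.8, 8.9, 10.4, 22.8, 11.3, 9.1, 2.6, 2.0, 22.8, 3.1, 8.0, 15.6.
Cumulative: 2.9, 25.7, 34.6, 45.0, 67.8, 79.1, 88.2, 90.8, 92.8, 115.6, 118.7, 126.7, 142.3.
The total first reaches 116 DD on day 11.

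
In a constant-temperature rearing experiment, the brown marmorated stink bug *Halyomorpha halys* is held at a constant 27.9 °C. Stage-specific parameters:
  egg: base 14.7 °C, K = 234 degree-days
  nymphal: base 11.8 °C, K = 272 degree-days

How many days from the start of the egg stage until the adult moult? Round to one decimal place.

egg: 234 / (27.9 − 14.7) = 234 / 13.2 = 17.727 d.
nymphal: 272 / (27.9 − 11.8) = 272 / 16.1 = 16.894 d.
Sum = 34.622 ≈ 34.6 days.

34.6 days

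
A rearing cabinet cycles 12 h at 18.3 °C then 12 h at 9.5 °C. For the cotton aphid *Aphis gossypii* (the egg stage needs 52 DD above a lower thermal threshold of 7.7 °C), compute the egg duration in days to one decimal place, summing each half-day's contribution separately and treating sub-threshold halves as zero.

8.4 days

Day half: max(0, 18.3 − 7.7) × 0.5 = 10.6 × 0.5 = 5.30 DD.
Night half: max(0, 9.5 − 7.7) × 0.5 = 1.8 × 0.5 = 0.90 DD.
Per 24 h: 6.20 DD/day.
Duration = 52 / 6.20 = 8.387 ≈ 8.4 days.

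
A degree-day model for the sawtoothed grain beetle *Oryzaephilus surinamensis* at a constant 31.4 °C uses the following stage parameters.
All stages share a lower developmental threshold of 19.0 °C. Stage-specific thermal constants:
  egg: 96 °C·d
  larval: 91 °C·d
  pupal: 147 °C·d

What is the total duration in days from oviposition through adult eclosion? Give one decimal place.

26.9 days

Daily accumulation at 31.4 °C = 31.4 − 19.0 = 12.4 DD/day.
Total K = 96 + 91 + 147 = 334 DD.
Total duration = 334 / 12.4 = 26.935 ≈ 26.9 days.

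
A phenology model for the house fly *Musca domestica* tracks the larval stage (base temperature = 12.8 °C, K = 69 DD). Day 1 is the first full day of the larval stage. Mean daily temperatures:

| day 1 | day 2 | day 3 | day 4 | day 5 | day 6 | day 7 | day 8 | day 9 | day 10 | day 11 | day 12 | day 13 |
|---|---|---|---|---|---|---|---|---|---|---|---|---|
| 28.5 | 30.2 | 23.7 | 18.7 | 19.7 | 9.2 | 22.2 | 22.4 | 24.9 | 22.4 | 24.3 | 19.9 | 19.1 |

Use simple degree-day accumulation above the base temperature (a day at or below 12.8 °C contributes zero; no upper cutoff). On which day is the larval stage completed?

day 8

Daily DD above 12.8 °C: 15.7, 17.4, 10.9, 5.9, 6.9, 0.0, 9.4, 9.6, 12.1, 9.6, 11.5, 7.1, 6.3.
Cumulative: 15.7, 33.1, 44.0, 49.9, 56.8, 56.8, 66.2, 75.8, 87.9, 97.5, 109.0, 116.1, 122.4.
The total first reaches 69 DD on day 8.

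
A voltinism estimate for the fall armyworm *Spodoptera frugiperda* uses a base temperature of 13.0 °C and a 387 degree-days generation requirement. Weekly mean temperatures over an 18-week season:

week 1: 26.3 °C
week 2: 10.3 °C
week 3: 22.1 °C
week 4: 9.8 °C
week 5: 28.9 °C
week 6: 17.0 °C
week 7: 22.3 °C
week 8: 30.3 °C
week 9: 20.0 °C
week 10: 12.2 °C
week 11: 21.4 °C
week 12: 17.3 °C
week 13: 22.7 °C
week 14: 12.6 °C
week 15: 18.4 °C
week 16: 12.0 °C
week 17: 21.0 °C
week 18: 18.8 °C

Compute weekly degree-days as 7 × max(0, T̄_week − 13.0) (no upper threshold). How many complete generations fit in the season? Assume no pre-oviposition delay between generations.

2 generations

Weekly DD (7 × max(0, T̄ − 13.0)): 93.1, 0.0, 63.7, 0.0, 111.3, 28.0, 65.1, 121.1, 49.0, 0.0, 58.8, 30.1, 67.9, 0.0, 37.8, 0.0, 56.0, 40.6.
Season total = 822.5 DD.
Complete generations = ⌊822.5 / 387⌋ = 2.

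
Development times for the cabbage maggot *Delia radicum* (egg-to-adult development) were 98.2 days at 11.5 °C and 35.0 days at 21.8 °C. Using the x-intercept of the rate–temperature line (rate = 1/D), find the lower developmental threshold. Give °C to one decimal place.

Under the model K = D·(T − T_b), so D₁·(T₁ − T_b) = D₂·(T₂ − T_b).
98.2·(11.5 − T_b) = 35.0·(21.8 − T_b)
T_b = (98.2·11.5 − 35.0·21.8) / (98.2 − 35.0) = 366.30 / 63.2 = 5.796 °C ≈ 5.8 °C.

5.8 °C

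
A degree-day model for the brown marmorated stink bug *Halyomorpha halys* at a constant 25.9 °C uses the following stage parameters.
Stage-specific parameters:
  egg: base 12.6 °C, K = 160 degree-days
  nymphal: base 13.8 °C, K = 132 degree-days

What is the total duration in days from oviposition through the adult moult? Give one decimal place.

egg: 160 / (25.9 − 12.6) = 160 / 13.3 = 12.030 d.
nymphal: 132 / (25.9 − 13.8) = 132 / 12.1 = 10.909 d.
Sum = 22.939 ≈ 22.9 days.

22.9 days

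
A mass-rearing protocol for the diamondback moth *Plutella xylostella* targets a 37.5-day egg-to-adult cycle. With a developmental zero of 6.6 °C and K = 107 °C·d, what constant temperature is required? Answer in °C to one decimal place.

Required daily accumulation = 107 / 37.5 = 2.853 DD/day.
T = T_base + 2.853 = 6.6 + 2.853 = 9.453 ≈ 9.5 °C.

9.5 °C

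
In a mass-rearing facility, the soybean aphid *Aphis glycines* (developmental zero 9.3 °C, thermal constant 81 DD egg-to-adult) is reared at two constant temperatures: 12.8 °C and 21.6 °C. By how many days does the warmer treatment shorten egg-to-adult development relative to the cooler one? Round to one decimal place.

16.6 days

At 12.8 °C: 81 / (12.8 − 9.3) = 81 / 3.5 = 23.143 d.
At 21.6 °C: 81 / (21.6 − 9.3) = 81 / 12.3 = 6.585 d.
Difference = |23.143 − 6.585| = 16.557 ≈ 16.6 days.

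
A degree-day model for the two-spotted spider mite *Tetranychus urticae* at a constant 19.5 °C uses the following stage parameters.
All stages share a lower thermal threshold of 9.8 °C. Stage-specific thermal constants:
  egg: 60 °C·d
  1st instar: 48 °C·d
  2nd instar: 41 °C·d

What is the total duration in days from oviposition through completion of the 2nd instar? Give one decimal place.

Daily accumulation at 19.5 °C = 19.5 − 9.8 = 9.7 DD/day.
Total K = 60 + 48 + 41 = 149 DD.
Total duration = 149 / 9.7 = 15.361 ≈ 15.4 days.

15.4 days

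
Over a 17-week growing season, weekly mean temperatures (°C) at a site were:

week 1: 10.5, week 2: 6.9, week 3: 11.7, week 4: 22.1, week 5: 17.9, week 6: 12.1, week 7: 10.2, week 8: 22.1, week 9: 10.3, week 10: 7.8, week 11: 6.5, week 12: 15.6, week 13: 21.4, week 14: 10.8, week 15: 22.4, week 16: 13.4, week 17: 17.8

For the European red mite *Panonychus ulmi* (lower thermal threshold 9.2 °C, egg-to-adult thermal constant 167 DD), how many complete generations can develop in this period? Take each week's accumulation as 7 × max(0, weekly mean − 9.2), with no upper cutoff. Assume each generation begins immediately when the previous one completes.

Weekly DD (7 × max(0, T̄ − 9.2)): 9.1, 0.0, 17.5, 90.3, 60.9, 20.3, 7.0, 90.3, 7.7, 0.0, 0.0, 44.8, 85.4, 11.2, 92.4, 29.4, 60.2.
Season total = 626.5 DD.
Complete generations = ⌊626.5 / 167⌋ = 3.

3 generations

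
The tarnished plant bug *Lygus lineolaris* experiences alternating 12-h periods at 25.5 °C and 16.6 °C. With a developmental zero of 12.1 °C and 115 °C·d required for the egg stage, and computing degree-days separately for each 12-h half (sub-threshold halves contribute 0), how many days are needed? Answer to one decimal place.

Day half: max(0, 25.5 − 12.1) × 0.5 = 13.4 × 0.5 = 6.70 DD.
Night half: max(0, 16.6 − 12.1) × 0.5 = 4.5 × 0.5 = 2.25 DD.
Per 24 h: 8.95 DD/day.
Duration = 115 / 8.95 = 12.849 ≈ 12.8 days.

12.8 days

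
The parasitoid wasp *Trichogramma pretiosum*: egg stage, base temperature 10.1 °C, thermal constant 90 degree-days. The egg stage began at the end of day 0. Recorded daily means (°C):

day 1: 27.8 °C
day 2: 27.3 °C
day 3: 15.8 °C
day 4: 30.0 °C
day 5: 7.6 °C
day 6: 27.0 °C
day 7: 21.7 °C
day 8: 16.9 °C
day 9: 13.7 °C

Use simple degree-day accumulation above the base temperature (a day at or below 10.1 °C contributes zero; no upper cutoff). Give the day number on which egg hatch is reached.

Daily DD above 10.1 °C: 17.7, 17.2, 5.7, 19.9, 0.0, 16.9, 11.6, 6.8, 3.6.
Cumulative: 17.7, 34.9, 40.6, 60.5, 60.5, 77.4, 89.0, 95.8, 99.4.
The total first reaches 90 DD on day 8.

day 8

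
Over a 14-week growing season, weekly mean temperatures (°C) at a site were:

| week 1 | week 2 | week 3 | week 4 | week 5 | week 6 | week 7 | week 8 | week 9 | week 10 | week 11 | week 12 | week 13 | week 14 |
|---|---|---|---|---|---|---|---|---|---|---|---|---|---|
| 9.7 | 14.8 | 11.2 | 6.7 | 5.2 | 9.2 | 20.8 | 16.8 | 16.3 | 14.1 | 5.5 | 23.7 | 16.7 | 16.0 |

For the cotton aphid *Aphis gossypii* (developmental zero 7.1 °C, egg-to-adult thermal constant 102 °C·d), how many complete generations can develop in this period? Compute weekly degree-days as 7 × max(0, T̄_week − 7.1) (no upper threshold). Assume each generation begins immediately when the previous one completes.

6 generations

Weekly DD (7 × max(0, T̄ − 7.1)): 18.2, 53.9, 28.7, 0.0, 0.0, 14.7, 95.9, 67.9, 64.4, 49.0, 0.0, 116.2, 67.2, 62.3.
Season total = 638.4 DD.
Complete generations = ⌊638.4 / 102⌋ = 6.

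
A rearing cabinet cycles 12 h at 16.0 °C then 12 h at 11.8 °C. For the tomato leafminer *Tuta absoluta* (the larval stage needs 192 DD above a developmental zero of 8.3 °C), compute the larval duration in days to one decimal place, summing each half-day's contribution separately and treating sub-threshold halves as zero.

Day half: max(0, 16.0 − 8.3) × 0.5 = 7.7 × 0.5 = 3.85 DD.
Night half: max(0, 11.8 − 8.3) × 0.5 = 3.5 × 0.5 = 1.75 DD.
Per 24 h: 5.60 DD/day.
Duration = 192 / 5.60 = 34.286 ≈ 34.3 days.

34.3 days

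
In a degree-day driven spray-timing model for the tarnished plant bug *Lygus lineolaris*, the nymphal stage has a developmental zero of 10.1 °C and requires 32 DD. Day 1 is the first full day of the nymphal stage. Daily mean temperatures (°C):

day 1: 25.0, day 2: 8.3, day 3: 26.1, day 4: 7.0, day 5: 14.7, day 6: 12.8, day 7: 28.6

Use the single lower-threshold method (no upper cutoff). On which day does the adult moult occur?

day 5

Daily DD above 10.1 °C: 14.9, 0.0, 16.0, 0.0, 4.6, 2.7, 18.5.
Cumulative: 14.9, 14.9, 30.9, 30.9, 35.5, 38.2, 56.7.
The total first reaches 32 DD on day 5.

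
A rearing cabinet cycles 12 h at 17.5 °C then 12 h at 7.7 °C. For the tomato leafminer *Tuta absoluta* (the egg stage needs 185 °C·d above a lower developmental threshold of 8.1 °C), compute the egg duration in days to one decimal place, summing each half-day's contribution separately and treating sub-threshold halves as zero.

Day half: max(0, 17.5 − 8.1) × 0.5 = 9.4 × 0.5 = 4.70 DD.
Night half: max(0, 7.7 − 8.1) × 0.5 = 0.0 × 0.5 = 0.00 DD.
Per 24 h: 4.70 DD/day.
Duration = 185 / 4.70 = 39.362 ≈ 39.4 days.

39.4 days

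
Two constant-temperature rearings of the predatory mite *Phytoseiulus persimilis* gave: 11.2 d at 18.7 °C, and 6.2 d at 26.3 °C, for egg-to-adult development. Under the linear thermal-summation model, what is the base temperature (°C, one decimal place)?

9.3 °C

Equal thermal constants: D₁(T₁ − T_b) = D₂(T₂ − T_b).
11.2·(18.7 − T_b) = 6.2·(26.3 − T_b)
T_b = (11.2·18.7 − 6.2·26.3) / (11.2 − 6.2) = 46.38 / 5.0 = 9.276 °C ≈ 9.3 °C.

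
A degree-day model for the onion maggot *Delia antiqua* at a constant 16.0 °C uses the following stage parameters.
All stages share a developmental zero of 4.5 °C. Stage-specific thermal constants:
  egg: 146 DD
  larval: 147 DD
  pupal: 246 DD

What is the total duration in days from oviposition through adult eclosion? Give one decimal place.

46.9 days

Daily accumulation at 16.0 °C = 16.0 − 4.5 = 11.5 DD/day.
Total K = 146 + 147 + 246 = 539 DD.
Total duration = 539 / 11.5 = 46.870 ≈ 46.9 days.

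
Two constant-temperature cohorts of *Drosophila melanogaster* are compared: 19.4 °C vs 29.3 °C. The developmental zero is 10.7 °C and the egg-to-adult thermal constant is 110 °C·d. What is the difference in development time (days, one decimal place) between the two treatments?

At 19.4 °C: 110 / (19.4 − 10.7) = 110 / 8.7 = 12.644 d.
At 29.3 °C: 110 / (29.3 − 10.7) = 110 / 18.6 = 5.914 d.
Difference = |12.644 − 5.914| = 6.730 ≈ 6.7 days.

6.7 days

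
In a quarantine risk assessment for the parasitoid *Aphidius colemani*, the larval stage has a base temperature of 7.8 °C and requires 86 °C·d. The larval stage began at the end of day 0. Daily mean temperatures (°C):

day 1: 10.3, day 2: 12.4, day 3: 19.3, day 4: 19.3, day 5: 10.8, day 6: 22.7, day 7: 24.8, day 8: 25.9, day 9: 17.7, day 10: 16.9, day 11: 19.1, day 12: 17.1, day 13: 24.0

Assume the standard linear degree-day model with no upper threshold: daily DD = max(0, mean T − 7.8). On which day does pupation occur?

Daily DD above 7.8 °C: 2.5, 4.6, 11.5, 11.5, 3.0, 14.9, 17.0, 18.1, 9.9, 9.1, 11.3, 9.3, 16.2.
Cumulative: 2.5, 7.1, 18.6, 30.1, 33.1, 48.0, 65.0, 83.1, 93.0, 102.1, 113.4, 122.7, 138.9.
The total first reaches 86 DD on day 9.

day 9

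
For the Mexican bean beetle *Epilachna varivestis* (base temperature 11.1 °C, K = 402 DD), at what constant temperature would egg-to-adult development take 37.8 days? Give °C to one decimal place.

21.7 °C

Required daily accumulation = 402 / 37.8 = 10.635 DD/day.
T = T_base + 10.635 = 11.1 + 10.635 = 21.735 ≈ 21.7 °C.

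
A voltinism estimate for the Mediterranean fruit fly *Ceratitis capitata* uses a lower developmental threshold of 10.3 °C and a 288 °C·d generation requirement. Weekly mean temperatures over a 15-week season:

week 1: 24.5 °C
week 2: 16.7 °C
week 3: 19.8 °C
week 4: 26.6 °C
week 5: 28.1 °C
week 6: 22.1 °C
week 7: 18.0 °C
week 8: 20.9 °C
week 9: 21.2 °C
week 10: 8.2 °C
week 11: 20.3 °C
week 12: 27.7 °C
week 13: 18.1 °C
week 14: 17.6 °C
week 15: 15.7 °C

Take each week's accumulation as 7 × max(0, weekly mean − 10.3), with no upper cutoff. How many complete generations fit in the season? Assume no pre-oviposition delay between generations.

3 generations

Weekly DD (7 × max(0, T̄ − 10.3)): 99.4, 44.8, 66.5, 114.1, 124.6, 82.6, 53.9, 74.2, 76.3, 0.0, 70.0, 121.8, 54.6, 51.1, 37.8.
Season total = 1071.7 DD.
Complete generations = ⌊1071.7 / 288⌋ = 3.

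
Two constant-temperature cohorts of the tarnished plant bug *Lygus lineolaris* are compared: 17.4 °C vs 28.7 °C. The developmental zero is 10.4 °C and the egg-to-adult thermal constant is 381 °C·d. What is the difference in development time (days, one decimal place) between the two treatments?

33.6 days

At 17.4 °C: 381 / (17.4 − 10.4) = 381 / 7.0 = 54.429 d.
At 28.7 °C: 381 / (28.7 − 10.4) = 381 / 18.3 = 20.820 d.
Difference = |54.429 − 20.820| = 33.609 ≈ 33.6 days.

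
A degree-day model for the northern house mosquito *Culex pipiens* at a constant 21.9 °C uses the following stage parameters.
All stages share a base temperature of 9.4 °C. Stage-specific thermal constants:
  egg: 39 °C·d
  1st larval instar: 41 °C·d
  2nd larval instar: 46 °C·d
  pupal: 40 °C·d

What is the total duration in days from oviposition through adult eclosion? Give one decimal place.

13.3 days

Daily accumulation at 21.9 °C = 21.9 − 9.4 = 12.5 DD/day.
Total K = 39 + 41 + 46 + 40 = 166 DD.
Total duration = 166 / 12.5 = 13.280 ≈ 13.3 days.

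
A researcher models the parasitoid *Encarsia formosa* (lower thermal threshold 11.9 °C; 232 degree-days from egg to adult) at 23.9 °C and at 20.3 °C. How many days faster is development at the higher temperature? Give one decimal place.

At 23.9 °C: 232 / (23.9 − 11.9) = 232 / 12.0 = 19.333 d.
At 20.3 °C: 232 / (20.3 − 11.9) = 232 / 8.4 = 27.619 d.
Difference = |19.333 − 27.619| = 8.286 ≈ 8.3 days.

8.3 days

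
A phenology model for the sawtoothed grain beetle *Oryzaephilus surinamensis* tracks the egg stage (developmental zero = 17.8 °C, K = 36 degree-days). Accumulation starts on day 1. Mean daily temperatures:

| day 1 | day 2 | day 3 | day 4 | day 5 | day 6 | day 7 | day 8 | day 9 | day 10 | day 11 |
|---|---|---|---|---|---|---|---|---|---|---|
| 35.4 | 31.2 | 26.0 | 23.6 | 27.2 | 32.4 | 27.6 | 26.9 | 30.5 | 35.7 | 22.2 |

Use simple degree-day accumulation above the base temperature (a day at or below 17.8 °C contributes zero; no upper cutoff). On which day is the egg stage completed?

day 3

Daily DD above 17.8 °C: 17.6, 13.4, 8.2, 5.8, 9.4, 14.6, 9.8, 9.1, 12.7, 17.9, 4.4.
Cumulative: 17.6, 31.0, 39.2, 45.0, 54.4, 69.0, 78.8, 87.9, 100.6, 118.5, 122.9.
The total first reaches 36 DD on day 3.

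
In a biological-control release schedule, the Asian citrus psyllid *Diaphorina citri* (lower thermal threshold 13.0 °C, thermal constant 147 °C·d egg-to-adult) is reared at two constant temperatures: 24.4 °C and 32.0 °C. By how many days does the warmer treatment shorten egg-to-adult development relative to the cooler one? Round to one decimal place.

5.2 days

At 24.4 °C: 147 / (24.4 − 13.0) = 147 / 11.4 = 12.895 d.
At 32.0 °C: 147 / (32.0 − 13.0) = 147 / 19.0 = 7.737 d.
Difference = |12.895 − 7.737| = 5.158 ≈ 5.2 days.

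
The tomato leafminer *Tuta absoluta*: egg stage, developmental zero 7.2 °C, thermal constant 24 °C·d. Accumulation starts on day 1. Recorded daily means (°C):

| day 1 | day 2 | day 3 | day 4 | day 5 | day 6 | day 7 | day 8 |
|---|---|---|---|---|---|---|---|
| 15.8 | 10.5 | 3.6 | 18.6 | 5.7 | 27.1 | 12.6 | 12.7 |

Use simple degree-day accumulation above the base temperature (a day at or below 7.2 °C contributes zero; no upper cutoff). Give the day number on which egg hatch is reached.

day 6

Daily DD above 7.2 °C: 8.6, 3.3, 0.0, 11.4, 0.0, 19.9, 5.4, 5.5.
Cumulative: 8.6, 11.9, 11.9, 23.3, 23.3, 43.2, 48.6, 54.1.
The total first reaches 24 DD on day 6.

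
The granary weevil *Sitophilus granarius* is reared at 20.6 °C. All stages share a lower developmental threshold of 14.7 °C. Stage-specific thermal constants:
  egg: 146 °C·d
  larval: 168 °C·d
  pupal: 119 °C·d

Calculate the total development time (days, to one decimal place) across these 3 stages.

73.4 days

Daily accumulation at 20.6 °C = 20.6 − 14.7 = 5.9 DD/day.
Total K = 146 + 168 + 119 = 433 DD.
Total duration = 433 / 5.9 = 73.390 ≈ 73.4 days.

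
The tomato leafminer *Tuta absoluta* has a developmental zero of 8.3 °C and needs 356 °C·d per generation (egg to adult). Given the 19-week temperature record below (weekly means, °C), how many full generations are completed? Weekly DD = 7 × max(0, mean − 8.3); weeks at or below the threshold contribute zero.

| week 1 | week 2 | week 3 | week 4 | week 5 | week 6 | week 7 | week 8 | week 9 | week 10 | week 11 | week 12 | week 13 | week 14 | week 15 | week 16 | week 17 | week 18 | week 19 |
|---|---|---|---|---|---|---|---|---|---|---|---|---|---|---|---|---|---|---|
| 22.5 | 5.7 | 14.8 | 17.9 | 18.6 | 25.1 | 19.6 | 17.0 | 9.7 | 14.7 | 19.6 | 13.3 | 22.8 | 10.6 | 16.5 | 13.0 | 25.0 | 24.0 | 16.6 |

3 generations

Weekly DD (7 × max(0, T̄ − 8.3)): 99.4, 0.0, 45.5, 67.2, 72.1, 117.6, 79.1, 60.9, 9.8, 44.8, 79.1, 35.0, 101.5, 16.1, 57.4, 32.9, 116.9, 109.9, 58.1.
Season total = 1203.3 DD.
Complete generations = ⌊1203.3 / 356⌋ = 3.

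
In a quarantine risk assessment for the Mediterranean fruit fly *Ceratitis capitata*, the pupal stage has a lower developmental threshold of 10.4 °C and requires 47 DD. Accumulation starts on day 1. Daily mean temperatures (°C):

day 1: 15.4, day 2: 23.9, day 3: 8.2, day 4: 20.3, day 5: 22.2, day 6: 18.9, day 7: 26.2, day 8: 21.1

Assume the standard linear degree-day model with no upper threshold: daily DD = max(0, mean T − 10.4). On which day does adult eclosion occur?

day 6

Daily DD above 10.4 °C: 5.0, 13.5, 0.0, 9.9, 11.8, 8.5, 15.8, 10.7.
Cumulative: 5.0, 18.5, 18.5, 28.4, 40.2, 48.7, 64.5, 75.2.
The total first reaches 47 DD on day 6.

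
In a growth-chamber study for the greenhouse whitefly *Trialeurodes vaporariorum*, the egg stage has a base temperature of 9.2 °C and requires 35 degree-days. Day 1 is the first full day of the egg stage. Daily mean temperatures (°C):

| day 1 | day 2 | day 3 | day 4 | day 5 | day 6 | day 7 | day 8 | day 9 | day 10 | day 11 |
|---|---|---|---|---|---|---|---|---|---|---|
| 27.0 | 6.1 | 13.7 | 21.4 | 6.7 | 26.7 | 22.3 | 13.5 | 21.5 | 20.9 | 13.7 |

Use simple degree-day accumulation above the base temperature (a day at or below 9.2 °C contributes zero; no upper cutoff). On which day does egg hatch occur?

day 6

Daily DD above 9.2 °C: 17.8, 0.0, 4.5, 12.2, 0.0, 17.5, 13.1, 4.3, 12.3, 11.7, 4.5.
Cumulative: 17.8, 17.8, 22.3, 34.5, 34.5, 52.0, 65.1, 69.4, 81.7, 93.4, 97.9.
The total first reaches 35 DD on day 6.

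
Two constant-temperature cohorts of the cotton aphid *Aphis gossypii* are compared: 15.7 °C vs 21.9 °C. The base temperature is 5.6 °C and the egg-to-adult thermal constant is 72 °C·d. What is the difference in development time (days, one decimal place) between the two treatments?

At 15.7 °C: 72 / (15.7 − 5.6) = 72 / 10.1 = 7.129 d.
At 21.9 °C: 72 / (21.9 − 5.6) = 72 / 16.3 = 4.417 d.
Difference = |7.129 − 4.417| = 2.712 ≈ 2.7 days.

2.7 days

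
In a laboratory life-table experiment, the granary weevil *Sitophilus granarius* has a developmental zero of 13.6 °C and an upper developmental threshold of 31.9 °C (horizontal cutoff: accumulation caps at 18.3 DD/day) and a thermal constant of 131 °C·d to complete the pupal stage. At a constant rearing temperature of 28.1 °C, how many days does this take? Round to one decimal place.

9.0 days

Daily accumulation = 28.1 − 13.6 = 14.5 DD/day.
Duration = 131 / 14.5 = 9.034 ≈ 9.0 days.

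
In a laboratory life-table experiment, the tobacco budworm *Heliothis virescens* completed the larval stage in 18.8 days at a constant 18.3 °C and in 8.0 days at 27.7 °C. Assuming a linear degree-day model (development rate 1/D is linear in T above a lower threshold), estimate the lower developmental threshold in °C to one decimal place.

11.3 °C

Equal thermal constants: D₁(T₁ − T_b) = D₂(T₂ − T_b).
18.8·(18.3 − T_b) = 8.0·(27.7 − T_b)
T_b = (18.8·18.3 − 8.0·27.7) / (18.8 − 8.0) = 122.44 / 10.8 = 11.337 °C ≈ 11.3 °C.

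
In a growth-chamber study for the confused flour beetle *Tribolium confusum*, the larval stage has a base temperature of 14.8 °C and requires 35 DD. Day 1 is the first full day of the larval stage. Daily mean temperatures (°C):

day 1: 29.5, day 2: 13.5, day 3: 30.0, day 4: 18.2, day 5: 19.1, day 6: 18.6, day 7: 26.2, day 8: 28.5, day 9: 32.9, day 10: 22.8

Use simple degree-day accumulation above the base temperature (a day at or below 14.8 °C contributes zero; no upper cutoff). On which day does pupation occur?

day 5

Daily DD above 14.8 °C: 14.7, 0.0, 15.2, 3.4, 4.3, 3.8, 11.4, 13.7, 18.1, 8.0.
Cumulative: 14.7, 14.7, 29.9, 33.3, 37.6, 41.4, 52.8, 66.5, 84.6, 92.6.
The total first reaches 35 DD on day 5.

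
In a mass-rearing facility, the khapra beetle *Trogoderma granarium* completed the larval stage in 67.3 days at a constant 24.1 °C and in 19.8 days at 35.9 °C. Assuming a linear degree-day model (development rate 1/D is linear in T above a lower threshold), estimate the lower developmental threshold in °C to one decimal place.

Equal thermal constants: D₁(T₁ − T_b) = D₂(T₂ − T_b).
67.3·(24.1 − T_b) = 19.8·(35.9 − T_b)
T_b = (67.3·24.1 − 19.8·35.9) / (67.3 − 19.8) = 911.11 / 47.5 = 19.181 °C ≈ 19.2 °C.

19.2 °C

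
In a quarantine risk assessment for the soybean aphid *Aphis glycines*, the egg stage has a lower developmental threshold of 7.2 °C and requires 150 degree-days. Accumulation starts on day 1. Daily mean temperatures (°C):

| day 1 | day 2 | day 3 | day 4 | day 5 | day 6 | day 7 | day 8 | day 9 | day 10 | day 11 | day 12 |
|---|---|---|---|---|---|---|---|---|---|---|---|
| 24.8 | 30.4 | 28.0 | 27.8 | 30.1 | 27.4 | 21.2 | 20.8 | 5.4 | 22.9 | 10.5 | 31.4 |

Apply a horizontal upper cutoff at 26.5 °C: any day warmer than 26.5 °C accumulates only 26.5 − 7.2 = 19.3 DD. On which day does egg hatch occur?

Daily DD above 7.2 °C (capped at 19.3): 17.6, 19.3, 19.3, 19.3, 19.3, 19.3, 14.0, 13.6, 0.0, 15.7, 3.3, 19.3.
Cumulative: 17.6, 36.9, 56.2, 75.5, 94.8, 114.1, 128.1, 141.7, 141.7, 157.4, 160.7, 180.0.
The total first reaches 150 DD on day 10.

day 10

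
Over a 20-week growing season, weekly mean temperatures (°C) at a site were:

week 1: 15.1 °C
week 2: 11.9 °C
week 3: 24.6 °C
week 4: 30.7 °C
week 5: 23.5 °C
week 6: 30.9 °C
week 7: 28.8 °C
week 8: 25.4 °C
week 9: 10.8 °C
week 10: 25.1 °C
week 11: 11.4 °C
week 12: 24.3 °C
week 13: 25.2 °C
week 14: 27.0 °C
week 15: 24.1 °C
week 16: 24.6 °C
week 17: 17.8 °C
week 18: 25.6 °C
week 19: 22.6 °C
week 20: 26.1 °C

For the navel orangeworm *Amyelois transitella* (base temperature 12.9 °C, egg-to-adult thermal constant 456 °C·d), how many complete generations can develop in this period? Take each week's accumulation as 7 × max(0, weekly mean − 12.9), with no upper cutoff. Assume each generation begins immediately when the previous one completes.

3 generations

Weekly DD (7 × max(0, T̄ − 12.9)): 15.4, 0.0, 81.9, 124.6, 74.2, 126.0, 111.3, 87.5, 0.0, 85.4, 0.0, 79.8, 86.1, 98.7, 78.4, 81.9, 34.3, 88.9, 67.9, 92.4.
Season total = 1414.7 DD.
Complete generations = ⌊1414.7 / 456⌋ = 3.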